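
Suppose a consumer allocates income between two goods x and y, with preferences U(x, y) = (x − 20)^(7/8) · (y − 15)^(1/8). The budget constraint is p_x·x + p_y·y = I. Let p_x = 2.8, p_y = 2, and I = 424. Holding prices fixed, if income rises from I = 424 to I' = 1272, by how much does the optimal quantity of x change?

Discretionary income = 424 − 20·2.8 − 15·2 = 338; x* = 20 + 0.875·338/2.8 = 125.625.
At I' = 1272: x* = 390.625. Change: 390.625 − 125.625 = 265.

Δx* = 265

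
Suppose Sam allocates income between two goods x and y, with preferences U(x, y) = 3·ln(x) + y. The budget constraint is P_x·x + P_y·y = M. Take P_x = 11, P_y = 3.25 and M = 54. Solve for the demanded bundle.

At the given prices: x* = 3·3.25/11 = 0.8864, and y* = 13.6154.

x* = 0.8864, y* = 13.6154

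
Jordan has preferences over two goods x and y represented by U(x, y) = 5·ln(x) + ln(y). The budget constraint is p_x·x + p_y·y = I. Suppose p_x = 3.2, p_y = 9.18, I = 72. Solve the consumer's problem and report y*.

y* = 1.3072

Demand: x*(p_x,p_y,I) = 5/6·I/p_x and y* = 1/6·I/p_y.
At p_x=3.2, p_y=9.18, I=72: y* = 1/6·72/9.18 = 1.3072.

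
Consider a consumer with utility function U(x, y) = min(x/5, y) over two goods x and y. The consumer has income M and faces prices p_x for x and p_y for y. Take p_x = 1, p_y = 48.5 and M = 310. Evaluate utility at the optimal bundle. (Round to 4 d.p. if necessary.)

V = 5.7944

Leontief preferences: the optimum is at the kink where x/5 = y/1, i.e. y = (1/5)·x.
Budget: p_x·x + p_y·(1/5)·x = M, so (5·p_x + p_y)·x = 5·M.
Demand: x*(p_x,p_y,M) = 5·M/(5·p_x + p_y), y* = M/(5·p_x + p_y).
Here 5·1 + 48.5 = 53.5, giving x* = 28.972 and y* = 5.7944.
Utility at the optimum: U(28.972, 5.7944) = 5.7944.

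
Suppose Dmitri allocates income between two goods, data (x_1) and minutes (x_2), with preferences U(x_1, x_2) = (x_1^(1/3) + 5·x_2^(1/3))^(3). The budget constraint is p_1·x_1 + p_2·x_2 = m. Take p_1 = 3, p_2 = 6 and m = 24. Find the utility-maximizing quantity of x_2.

x_2* = 3.5508

MRS = MU_x_1/MU_x_2 = (1/5)·(x_2/x_1)^(2/3). Set equal to p_1/p_2.
Hence x_2/x_1 = (5·p_1/p_2)^(1/(2/3)), i.e. raised to the 1.5 power.
Substitute x_2 = (x_2/x_1)·x_1 into the budget: x_1* = m/(p_1 + p_2·(x_2/x_1)).
Numerically x_2/x_1 = 3.952847, so x_1* = 24/(3 + 6·3.952847) = 0.8983 and x_2* = 3.952847·0.8983 = 3.5508.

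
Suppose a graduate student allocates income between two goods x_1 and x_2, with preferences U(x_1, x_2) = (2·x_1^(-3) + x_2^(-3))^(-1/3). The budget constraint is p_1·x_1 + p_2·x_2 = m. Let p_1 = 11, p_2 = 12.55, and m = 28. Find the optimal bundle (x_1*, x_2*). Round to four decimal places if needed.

MU_x_1 ∝ 2·x_1^(-4), MU_x_2 ∝ x_2^(-4), so MRS = 2·(x_2/x_1)^(4) = p_1/p_2.
Hence x_2/x_1 = ((1/2)·p_1/p_2)^(1/(4)), i.e. raised to the 0.25 power.
With the ratio pinned down, the budget gives x_1* = m/(p_1 + p_2·(x_2/x_1)) and x_2* = (x_2/x_1)·x_1*.
Numerically x_2/x_1 = 0.813635, so x_1* = 28/(11 + 12.55·0.813635) = 1.3201 and x_2* = 0.813635·1.3201 = 1.074.

x_1* = 1.3201, x_2* = 1.074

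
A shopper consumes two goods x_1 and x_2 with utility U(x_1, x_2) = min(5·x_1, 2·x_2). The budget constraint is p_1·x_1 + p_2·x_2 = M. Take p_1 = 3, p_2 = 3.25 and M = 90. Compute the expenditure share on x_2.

share on x_2 = 0.7303

Here 2·3 + 5·3.25 = 22.25, giving x_1* = 8.0899 and x_2* = 20.2247.
Expenditure on x_2: 3.25·20.2247 = 65.7303; share = 0.7303.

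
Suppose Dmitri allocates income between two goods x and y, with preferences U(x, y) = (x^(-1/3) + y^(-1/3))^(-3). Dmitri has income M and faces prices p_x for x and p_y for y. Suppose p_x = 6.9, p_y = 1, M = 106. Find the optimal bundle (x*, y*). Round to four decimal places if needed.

MU_x ∝ x^(-4/3), MU_y ∝ y^(-4/3), so MRS = (y/x)^(4/3) = p_x/p_y.
Solve for the ratio: y/x = [p_x/p_y]^(0.75).
Substitute y = (y/x)·x into the budget: x* = M/(p_x + p_y·(y/x)).
Numerically y/x = 4.257325, so x* = 106/(6.9 + 1·4.257325) = 9.5005 and y* = 4.257325·9.5005 = 40.4467.

x* = 9.5005, y* = 40.4467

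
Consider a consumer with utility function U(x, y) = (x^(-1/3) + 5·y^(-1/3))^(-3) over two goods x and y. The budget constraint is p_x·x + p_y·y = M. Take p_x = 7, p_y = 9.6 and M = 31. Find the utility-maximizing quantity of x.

Numerically y/x = 2.638442, so x* = 31/(7 + 9.6·2.638442) = 0.9589.

x* = 0.9589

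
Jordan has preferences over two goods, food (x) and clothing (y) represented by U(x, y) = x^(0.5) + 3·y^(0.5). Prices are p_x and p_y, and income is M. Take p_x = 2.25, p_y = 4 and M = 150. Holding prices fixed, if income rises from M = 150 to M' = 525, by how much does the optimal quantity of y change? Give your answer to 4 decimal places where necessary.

Δy* = 78.2861

MU_x ∝ x^(-0.5), MU_y ∝ 3·y^(-0.5), so MRS = (1/3)·(y/x)^(0.5) = p_x/p_y.
Solve for the ratio: y/x = [3·p_x/p_y]^(2).
Substitute y = (y/x)·x into the budget: x* = M/(p_x + p_y·(y/x)).
Numerically y/x = 2.847656, so x* = 150/(2.25 + 4·2.847656) = 10.9966 and y* = 2.847656·10.9966 = 31.3144.
At M' = 525: y* = 109.6005. Change: 109.6005 − 31.3144 = 78.2861.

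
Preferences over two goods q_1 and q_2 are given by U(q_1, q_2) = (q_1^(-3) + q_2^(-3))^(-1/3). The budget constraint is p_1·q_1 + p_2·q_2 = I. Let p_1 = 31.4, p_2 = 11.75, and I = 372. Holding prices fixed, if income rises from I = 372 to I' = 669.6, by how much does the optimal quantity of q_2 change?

Δq_2* = 8.1964

MU_q_1 ∝ q_1^(-4), MU_q_2 ∝ q_2^(-4), so MRS = (q_2/q_1)^(4) = p_1/p_2.
Solve for the ratio: q_2/q_1 = [p_1/p_2]^(0.25).
With the ratio pinned down, the budget gives q_1* = I/(p_1 + p_2·(q_2/q_1)) and q_2* = (q_2/q_1)·q_1*.
Numerically q_2/q_1 = 1.278565, so q_1* = 372/(31.4 + 11.75·1.278565) = 8.0132 and q_2* = 1.278565·8.0132 = 10.2455.
At I' = 669.6: q_2* = 18.4418. Change: 18.4418 − 10.2455 = 8.1964.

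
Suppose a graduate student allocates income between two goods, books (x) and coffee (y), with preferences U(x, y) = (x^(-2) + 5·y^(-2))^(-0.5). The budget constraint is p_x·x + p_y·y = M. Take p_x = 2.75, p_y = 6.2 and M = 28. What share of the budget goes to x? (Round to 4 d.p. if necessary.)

From the CES first-order condition, (1/5)·(y/x)^(3) = p_x/p_y.
Hence y/x = (5·p_x/p_y)^(1/(3)), i.e. raised to the 1/3 power.
Substitute y = (y/x)·x into the budget: x* = M/(p_x + p_y·(y/x)).
Numerically y/x = 1.304078, so x* = 28/(2.75 + 6.2·1.304078) = 2.5841 and y* = 1.304078·2.5841 = 3.3699.
Expenditure on x: 2.75·2.5841 = 7.1064; share = 0.2538.

share on x = 0.2538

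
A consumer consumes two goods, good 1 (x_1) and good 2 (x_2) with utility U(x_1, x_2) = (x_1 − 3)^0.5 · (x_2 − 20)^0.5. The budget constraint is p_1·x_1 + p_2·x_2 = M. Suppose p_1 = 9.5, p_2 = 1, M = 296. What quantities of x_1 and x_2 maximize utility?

Discretionary income = 296 − 3·9.5 − 20·1 = 247.5; x_1* = 3 + 0.5·247.5/9.5 = 16.0263; x_2* = 20 + 0.5·247.5/1 = 143.75.

x_1* = 16.0263, x_2* = 143.75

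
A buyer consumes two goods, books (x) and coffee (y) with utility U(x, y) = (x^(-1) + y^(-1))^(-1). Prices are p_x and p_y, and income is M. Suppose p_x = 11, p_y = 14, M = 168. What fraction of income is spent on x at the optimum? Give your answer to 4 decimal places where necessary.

MU_x ∝ x^(-2), MU_y ∝ y^(-2), so MRS = (y/x)^(2) = p_x/p_y.
Solve for the ratio: y/x = [p_x/p_y]^(0.5).
Substitute y = (y/x)·x into the budget: x* = M/(p_x + p_y·(y/x)).
Numerically y/x = 0.886405, so x* = 168/(11 + 14·0.886405) = 7.1765 and y* = 0.886405·7.1765 = 6.3613.
Expenditure on x: 11·7.1765 = 78.9417; share = 0.4699.

share on x = 0.4699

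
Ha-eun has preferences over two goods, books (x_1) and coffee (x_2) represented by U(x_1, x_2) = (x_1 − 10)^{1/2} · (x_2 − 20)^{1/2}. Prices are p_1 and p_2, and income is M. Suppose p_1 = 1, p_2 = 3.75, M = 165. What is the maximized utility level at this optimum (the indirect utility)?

This is Cobb-Douglas in (x_1−10, x_2−20): tangency gives 0.5·p_2·(x_2−20) = 0.5·p_1·(x_1−10).
After buying the subsistence bundle (10, 20), a share 0.5 of the remaining income goes to x_1: x_1* = 10 + 0.5·(M − 10p_1 − 20p_2)/p_1.
Discretionary income = 165 − 10·1 − 20·3.75 = 80; x_1* = 10 + 0.5·80/1 = 50; x_2* = 20 + 0.5·80/3.75 = 30.6667.
Utility at the optimum: U(50, 30.6667) = 20.6559.

V = 20.6559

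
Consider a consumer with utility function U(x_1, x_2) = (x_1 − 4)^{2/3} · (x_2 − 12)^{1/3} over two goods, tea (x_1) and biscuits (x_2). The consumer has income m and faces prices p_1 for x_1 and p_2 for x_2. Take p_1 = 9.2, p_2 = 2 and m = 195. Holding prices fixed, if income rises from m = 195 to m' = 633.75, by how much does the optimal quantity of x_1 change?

Δx_1* = 31.7935

This is Cobb-Douglas in (x_1−4, x_2−12): tangency gives 2/3·p_2·(x_2−12) = 1/3·p_1·(x_1−4).
Substituting into the budget: x_1* = 4 + 2/3·(m − 4·p_1 − 12·p_2)/p_1, and x_2* = 12 + 1/3·(…)/p_2.
Discretionary income = 195 − 4·9.2 − 12·2 = 134.2; x_1* = 4 + 2/3·134.2/9.2 = 13.7246.
At m' = 633.75: x_1* = 45.5181. Change: 45.5181 − 13.7246 = 31.7935.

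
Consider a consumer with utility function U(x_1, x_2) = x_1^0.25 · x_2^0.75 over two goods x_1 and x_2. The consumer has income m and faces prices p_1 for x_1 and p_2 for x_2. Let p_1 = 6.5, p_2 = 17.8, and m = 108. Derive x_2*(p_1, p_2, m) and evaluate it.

Tangency: MRS = (1/3)·x_2/x_1 = p_1/p_2.
So 0.25·p_2·x_2 = 0.75·p_1·x_1; combined with the budget, a share 0.25 of income goes to x_1.
Demand: x_1*(p_1,p_2,m) = 0.25·m/p_1 and x_2* = 0.75·m/p_2.
At p_1=6.5, p_2=17.8, m=108: x_2* = 0.75·108/17.8 = 4.5506.

x_2* = 4.5506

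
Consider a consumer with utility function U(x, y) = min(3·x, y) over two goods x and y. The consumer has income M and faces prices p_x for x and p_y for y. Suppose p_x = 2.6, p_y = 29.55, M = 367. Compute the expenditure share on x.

share on x = 0.0285

With perfect complements, no substitution: consume in ratio x:y = 1:3.
Budget: p_x·x + p_y·3·x = M, so (p_x + 3·p_y)·x = M.
Demand: x*(p_x,p_y,M) = M/(p_x + 3·p_y), y* = 3·M/(p_x + 3·p_y).
Here 2.6 + 3·29.55 = 91.25, giving x* = 4.0219 and y* = 12.0658.
Expenditure on x: 2.6·4.0219 = 10.457; share = 0.0285.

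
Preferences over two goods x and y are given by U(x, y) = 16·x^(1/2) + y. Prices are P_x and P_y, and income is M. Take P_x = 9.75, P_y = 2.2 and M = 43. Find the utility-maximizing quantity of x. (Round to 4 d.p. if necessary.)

x* = 3.2585

Utility is quasi-linear in y; the FOC for x is 8/√x = P_x/P_y.
Thus x* = (8·P_y/P_x)² — independent of M — with the rest of income spent on y.
Plugging in: x* = (8·2.2/9.75)² = 3.2585.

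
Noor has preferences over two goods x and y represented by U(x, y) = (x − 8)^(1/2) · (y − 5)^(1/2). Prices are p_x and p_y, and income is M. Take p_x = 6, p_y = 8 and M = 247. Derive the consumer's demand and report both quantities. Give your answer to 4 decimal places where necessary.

This is Cobb-Douglas in (x−8, y−5): tangency gives 0.5·p_y·(y−5) = 0.5·p_x·(x−8).
After buying the subsistence bundle (8, 5), a share 0.5 of the remaining income goes to x: x* = 8 + 0.5·(M − 8p_x − 5p_y)/p_x.
Discretionary income = 247 − 8·6 − 5·8 = 159; x* = 8 + 0.5·159/6 = 21.25; y* = 5 + 0.5·159/8 = 14.9375.

x* = 21.25, y* = 14.9375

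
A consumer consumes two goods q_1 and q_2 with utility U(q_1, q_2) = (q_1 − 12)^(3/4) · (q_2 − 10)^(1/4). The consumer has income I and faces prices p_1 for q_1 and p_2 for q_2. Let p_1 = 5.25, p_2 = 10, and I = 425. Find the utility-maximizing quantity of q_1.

Let q_1' = q_1−12, q_2' = q_2−10. MRS = 3·q_2'/q_1' = p_1/p_2.
After buying the subsistence bundle (12, 10), a share 0.75 of the remaining income goes to q_1: q_1* = 12 + 0.75·(I − 12p_1 − 10p_2)/p_1.
Discretionary income = 425 − 12·5.25 − 10·10 = 262; q_1* = 12 + 0.75·262/5.25 = 49.4286.

q_1* = 49.4286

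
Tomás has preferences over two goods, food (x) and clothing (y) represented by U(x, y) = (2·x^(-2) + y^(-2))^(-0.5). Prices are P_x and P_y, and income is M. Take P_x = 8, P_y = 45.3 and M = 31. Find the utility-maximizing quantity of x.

x* = 1.1004

MRS = MU_x/MU_y = 2·(y/x)^(3). Set equal to P_x/P_y.
Hence y/x = ((1/2)·P_x/P_y)^(1/(3)), i.e. raised to the 1/3 power.
Substitute y = (y/x)·x into the budget: x* = M/(P_x + P_y·(y/x)).
Numerically y/x = 0.445301, so x* = 31/(8 + 45.3·0.445301) = 1.1004.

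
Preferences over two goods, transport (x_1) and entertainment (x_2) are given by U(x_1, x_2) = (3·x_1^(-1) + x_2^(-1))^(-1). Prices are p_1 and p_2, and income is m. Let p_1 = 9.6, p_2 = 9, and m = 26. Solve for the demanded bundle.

x_1* = 1.7372, x_2* = 1.0359

From the CES first-order condition, 3·(x_2/x_1)^(2) = p_1/p_2.
Hence x_2/x_1 = ((1/3)·p_1/p_2)^(1/(2)), i.e. raised to the 0.5 power.
Substitute x_2 = (x_2/x_1)·x_1 into the budget: x_1* = m/(p_1 + p_2·(x_2/x_1)).
Numerically x_2/x_1 = 0.596285, so x_1* = 26/(9.6 + 9·0.596285) = 1.7372 and x_2* = 0.596285·1.7372 = 1.0359.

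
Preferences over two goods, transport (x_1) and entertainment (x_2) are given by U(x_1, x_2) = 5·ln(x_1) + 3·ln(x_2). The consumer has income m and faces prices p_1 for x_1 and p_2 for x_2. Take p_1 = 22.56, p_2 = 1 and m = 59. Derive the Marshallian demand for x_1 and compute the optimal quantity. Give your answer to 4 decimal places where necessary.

x_1* = 1.6345

Demand: x_1*(p_1,p_2,m) = 0.625·m/p_1 and x_2* = 0.375·m/p_2.
At p_1=22.56, p_2=1, m=59: x_1* = 0.625·59/22.56 = 1.6345.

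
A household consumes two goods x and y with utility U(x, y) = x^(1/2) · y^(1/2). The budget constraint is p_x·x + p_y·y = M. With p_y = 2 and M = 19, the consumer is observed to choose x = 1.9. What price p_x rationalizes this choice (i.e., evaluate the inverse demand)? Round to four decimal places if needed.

p_x = 5

The MRS is y/x. Set MRS = p_x/p_y.
Rearranging, p_y·y = p_x·x. Substituting into the budget gives p_x·x·(1 + 1) = M.
Demand: x*(p_x,p_y,M) = 0.5·M/p_x and y* = 0.5·M/p_y.
Set x* = 1.9 in the demand function and solve for p_x: p_x = 5.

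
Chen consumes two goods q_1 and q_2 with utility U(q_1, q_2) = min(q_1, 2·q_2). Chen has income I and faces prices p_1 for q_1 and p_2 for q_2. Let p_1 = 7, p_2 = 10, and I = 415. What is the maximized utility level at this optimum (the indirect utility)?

Leontief preferences: the optimum is at the kink where q_1/2 = q_2/1, i.e. q_2 = (1/2)·q_1.
Budget: p_1·q_1 + p_2·(1/2)·q_1 = I, so (2·p_1 + p_2)·q_1 = 2·I.
Demand: q_1*(p_1,p_2,I) = 2·I/(2·p_1 + p_2), q_2* = I/(2·p_1 + p_2).
Here 2·7 + 10 = 24, giving q_1* = 34.5833 and q_2* = 17.2917.
Utility at the optimum: U(34.5833, 17.2917) = 34.5833.

V = 34.5833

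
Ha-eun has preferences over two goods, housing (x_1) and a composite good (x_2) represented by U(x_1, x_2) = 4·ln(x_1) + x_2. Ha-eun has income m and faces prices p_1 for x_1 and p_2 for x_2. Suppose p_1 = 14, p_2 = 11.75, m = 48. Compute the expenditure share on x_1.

At the given prices: x_1* = 4·11.75/14 = 3.3571, and x_2* = 0.0851.
Expenditure on x_1: 14·3.3571 = 47; share = 0.9792.

share on x_1 = 0.9792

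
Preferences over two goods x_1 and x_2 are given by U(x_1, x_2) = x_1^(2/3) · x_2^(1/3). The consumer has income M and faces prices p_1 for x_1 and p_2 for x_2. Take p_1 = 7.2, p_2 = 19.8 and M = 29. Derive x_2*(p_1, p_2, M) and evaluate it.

MU_x_1/MU_x_2 = (2/3·x_2)/(1/3·x_1); tangency sets this equal to p_1/p_2.
So 2/3·p_2·x_2 = 1/3·p_1·x_1; combined with the budget, a share 2/3 of income goes to x_1.
Demand: x_1*(p_1,p_2,M) = 2/3·M/p_1 and x_2* = 1/3·M/p_2.
At p_1=7.2, p_2=19.8, M=29: x_2* = 1/3·29/19.8 = 0.4882.

x_2* = 0.4882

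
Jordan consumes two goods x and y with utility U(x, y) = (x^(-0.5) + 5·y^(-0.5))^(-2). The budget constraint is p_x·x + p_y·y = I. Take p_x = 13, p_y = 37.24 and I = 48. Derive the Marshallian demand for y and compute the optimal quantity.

y* = 1.0388

From the CES first-order condition, (1/5)·(y/x)^(1.5) = p_x/p_y.
Solve for the ratio: y/x = [5·p_x/p_y]^(2/3).
Substitute y = (y/x)·x into the budget: x* = I/(p_x + p_y·(y/x)).
Numerically y/x = 1.44967, so x* = 48/(13 + 37.24·1.44967) = 0.7166 and y* = 1.44967·0.7166 = 1.0388.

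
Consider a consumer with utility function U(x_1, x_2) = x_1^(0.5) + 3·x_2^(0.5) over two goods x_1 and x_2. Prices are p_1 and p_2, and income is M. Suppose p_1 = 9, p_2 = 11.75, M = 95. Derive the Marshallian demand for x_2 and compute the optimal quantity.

MRS = MU_x_1/MU_x_2 = (1/3)·(x_2/x_1)^(0.5). Set equal to p_1/p_2.
Hence x_2/x_1 = (3·p_1/p_2)^(1/(0.5)), i.e. raised to the 2 power.
With the ratio pinned down, the budget gives x_1* = M/(p_1 + p_2·(x_2/x_1)) and x_2* = (x_2/x_1)·x_1*.
Numerically x_2/x_1 = 5.280217, so x_1* = 95/(9 + 11.75·5.280217) = 1.3372 and x_2* = 5.280217·1.3372 = 7.0608.

x_2* = 7.0608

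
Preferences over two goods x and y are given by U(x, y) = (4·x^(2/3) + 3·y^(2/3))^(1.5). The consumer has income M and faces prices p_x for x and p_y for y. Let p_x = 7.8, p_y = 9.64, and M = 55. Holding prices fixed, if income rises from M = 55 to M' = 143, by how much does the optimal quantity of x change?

Δx* = 8.8404

Numerically y/x = 0.223479, so x* = 55/(7.8 + 9.64·0.223479) = 5.5252.
At M' = 143: x* = 14.3656. Change: 14.3656 − 5.5252 = 8.8404.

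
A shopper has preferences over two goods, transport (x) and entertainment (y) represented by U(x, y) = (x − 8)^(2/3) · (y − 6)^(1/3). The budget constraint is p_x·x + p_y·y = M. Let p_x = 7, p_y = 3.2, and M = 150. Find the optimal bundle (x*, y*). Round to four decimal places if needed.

x* = 15.1238, y* = 13.7917

This is Cobb-Douglas in (x−8, y−6): tangency gives 2/3·p_y·(y−6) = 1/3·p_x·(x−8).
After buying the subsistence bundle (8, 6), a share 2/3 of the remaining income goes to x: x* = 8 + 2/3·(M − 8p_x − 6p_y)/p_x.
Discretionary income = 150 − 8·7 − 6·3.2 = 74.8; x* = 8 + 2/3·74.8/7 = 15.1238; y* = 6 + 1/3·74.8/3.2 = 13.7917.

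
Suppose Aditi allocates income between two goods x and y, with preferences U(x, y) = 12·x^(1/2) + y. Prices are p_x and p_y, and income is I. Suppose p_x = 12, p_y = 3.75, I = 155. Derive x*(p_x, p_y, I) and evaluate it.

x* = 3.5156

Set MRS = p_x/p_y: 6·x^(−1/2) = p_x/p_y.
Thus x* = (6·p_y/p_x)² — independent of I — with the rest of income spent on y.
Plugging in: x* = (6·3.75/12)² = 3.5156.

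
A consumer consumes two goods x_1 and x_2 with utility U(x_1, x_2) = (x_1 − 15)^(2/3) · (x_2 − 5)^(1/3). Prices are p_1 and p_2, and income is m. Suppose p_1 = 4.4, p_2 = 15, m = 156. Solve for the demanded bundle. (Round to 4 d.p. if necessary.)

x_1* = 17.2727, x_2* = 5.3333

This is Cobb-Douglas in (x_1−15, x_2−5): tangency gives 2/3·p_2·(x_2−5) = 1/3·p_1·(x_1−15).
After buying the subsistence bundle (15, 5), a share 2/3 of the remaining income goes to x_1: x_1* = 15 + 2/3·(m − 15p_1 − 5p_2)/p_1.
Discretionary income = 156 − 15·4.4 − 5·15 = 15; x_1* = 15 + 2/3·15/4.4 = 17.2727; x_2* = 5 + 1/3·15/15 = 5.3333.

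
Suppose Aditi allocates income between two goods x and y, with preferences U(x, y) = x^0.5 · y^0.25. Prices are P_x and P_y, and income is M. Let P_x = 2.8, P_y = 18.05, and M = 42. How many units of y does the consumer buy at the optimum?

y* = 0.7756

Tangency: MRS = 2·y/x = P_x/P_y.
So 0.5·P_y·y = 0.25·P_x·x; combined with the budget, a share 2/3 of income goes to x.
Demand: x*(P_x,P_y,M) = 2/3·M/P_x and y* = 1/3·M/P_y.
At P_x=2.8, P_y=18.05, M=42: y* = 1/3·42/18.05 = 0.7756.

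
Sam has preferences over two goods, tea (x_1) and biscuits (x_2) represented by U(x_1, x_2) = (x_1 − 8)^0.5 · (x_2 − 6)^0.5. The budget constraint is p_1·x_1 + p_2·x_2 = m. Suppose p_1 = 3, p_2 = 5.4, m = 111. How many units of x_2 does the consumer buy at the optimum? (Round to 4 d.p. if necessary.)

x_2* = 11.0556

MRS = (x_2−6)/(x_1−8). Tangency with p_1/p_2 gives x_2−6 = (p_1/p_2)·(x_1−8).
After buying the subsistence bundle (8, 6), a share 0.5 of the remaining income goes to x_1: x_1* = 8 + 0.5·(m − 8p_1 − 6p_2)/p_1.
Discretionary income = 111 − 8·3 − 6·5.4 = 54.6; x_2* = 6 + 0.5·54.6/5.4 = 11.0556.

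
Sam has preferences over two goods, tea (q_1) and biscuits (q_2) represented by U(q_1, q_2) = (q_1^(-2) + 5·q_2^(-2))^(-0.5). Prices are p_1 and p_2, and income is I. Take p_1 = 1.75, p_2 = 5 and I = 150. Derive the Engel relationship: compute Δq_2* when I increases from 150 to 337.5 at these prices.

Δq_2* = 29.0599

With the ratio pinned down, the budget gives q_1* = I/(p_1 + p_2·(q_2/q_1)) and q_2* = (q_2/q_1)·q_1*.
Numerically q_2/q_1 = 1.205071, so q_1* = 150/(1.75 + 5·1.205071) = 19.2917 and q_2* = 1.205071·19.2917 = 23.2479.
At I' = 337.5: q_2* = 52.3078. Change: 52.3078 − 23.2479 = 29.0599.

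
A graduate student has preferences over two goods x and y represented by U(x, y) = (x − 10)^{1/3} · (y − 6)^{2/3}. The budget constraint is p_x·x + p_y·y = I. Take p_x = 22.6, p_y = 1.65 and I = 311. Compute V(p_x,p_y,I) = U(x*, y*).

This is Cobb-Douglas in (x−10, y−6): tangency gives 1/3·p_y·(y−6) = 2/3·p_x·(x−10).
After buying the subsistence bundle (10, 6), a share 1/3 of the remaining income goes to x: x* = 10 + 1/3·(I − 10p_x − 6p_y)/p_x.
Discretionary income = 311 − 10·22.6 − 6·1.65 = 75.1; x* = 10 + 1/3·75.1/22.6 = 11.1077; y* = 6 + 2/3·75.1/1.65 = 36.3434.
Utility at the optimum: U(11.1077, 36.3434) = 10.0658.

V = 10.0658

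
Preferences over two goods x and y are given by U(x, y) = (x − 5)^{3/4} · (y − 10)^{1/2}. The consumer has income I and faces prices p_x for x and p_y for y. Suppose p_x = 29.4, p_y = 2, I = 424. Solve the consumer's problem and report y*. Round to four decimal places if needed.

MRS = (3/2)·(y−10)/(x−5). Tangency with p_x/p_y gives y−10 = (2/3)·(p_x/p_y)·(x−5).
Substituting into the budget: x* = 5 + 0.6·(I − 5·p_x − 10·p_y)/p_x, and y* = 10 + 0.4·(…)/p_y.
Discretionary income = 424 − 5·29.4 − 10·2 = 257; y* = 10 + 0.4·257/2 = 61.4.

y* = 61.4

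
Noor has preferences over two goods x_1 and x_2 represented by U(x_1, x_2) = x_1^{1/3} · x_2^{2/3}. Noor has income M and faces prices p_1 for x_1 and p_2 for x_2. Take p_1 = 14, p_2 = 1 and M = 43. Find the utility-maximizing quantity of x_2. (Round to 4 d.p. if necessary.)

Demand: x_1*(p_1,p_2,M) = 1/3·M/p_1 and x_2* = 2/3·M/p_2.
At p_1=14, p_2=1, M=43: x_2* = 2/3·43/1 = 28.6667.

x_2* = 28.6667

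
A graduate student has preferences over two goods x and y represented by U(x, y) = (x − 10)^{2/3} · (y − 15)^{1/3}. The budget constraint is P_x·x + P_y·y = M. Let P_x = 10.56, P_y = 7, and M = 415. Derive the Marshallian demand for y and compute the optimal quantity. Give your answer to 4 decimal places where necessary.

Substituting into the budget: x* = 10 + 2/3·(M − 10·P_x − 15·P_y)/P_x, and y* = 15 + 1/3·(…)/P_y.
Discretionary income = 415 − 10·10.56 − 15·7 = 204.4; y* = 15 + 1/3·204.4/7 = 24.7333.

y* = 24.7333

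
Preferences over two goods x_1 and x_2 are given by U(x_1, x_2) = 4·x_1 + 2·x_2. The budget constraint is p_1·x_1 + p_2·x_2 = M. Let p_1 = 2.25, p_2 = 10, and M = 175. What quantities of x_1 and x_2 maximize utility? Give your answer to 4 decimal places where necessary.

Numerically: x_1* = 77.7778, x_2* = 0.

x_1* = 77.7778, x_2* = 0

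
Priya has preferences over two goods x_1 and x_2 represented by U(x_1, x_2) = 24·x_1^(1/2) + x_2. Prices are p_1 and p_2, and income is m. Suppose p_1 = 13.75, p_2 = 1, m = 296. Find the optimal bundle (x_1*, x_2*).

Thus x_1* = (12·p_2/p_1)² — independent of m — with the rest of income spent on x_2.
Plugging in: x_1* = (12·1/13.75)² = 0.7617, x_2* = 285.5273.

x_1* = 0.7617, x_2* = 285.5273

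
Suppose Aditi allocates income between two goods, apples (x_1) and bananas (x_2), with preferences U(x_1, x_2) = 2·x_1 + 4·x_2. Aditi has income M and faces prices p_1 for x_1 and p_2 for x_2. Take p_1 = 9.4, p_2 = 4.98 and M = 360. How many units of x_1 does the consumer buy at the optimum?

Perfect substitutes: compare marginal utility per dollar. 2/p_1 vs 4/p_2 → 0.2128 vs 0.8032.
x_2 gives more utility per dollar, so spend all income on x_2: x_2* = M/p_2, x_1* = 0.
Numerically: x_1* = 0, x_2* = 72.2892.

x_1* = 0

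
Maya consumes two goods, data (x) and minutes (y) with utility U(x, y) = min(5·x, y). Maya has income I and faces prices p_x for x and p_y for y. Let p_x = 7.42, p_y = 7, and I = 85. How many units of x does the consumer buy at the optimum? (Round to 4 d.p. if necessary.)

x* = 2.0038

With perfect complements, no substitution: consume in ratio x:y = 1:5.
Budget: p_x·x + p_y·5·x = I, so (p_x + 5·p_y)·x = I.
Demand: x*(p_x,p_y,I) = I/(p_x + 5·p_y), y* = 5·I/(p_x + 5·p_y).
Here 7.42 + 5·7 = 42.42, giving x* = 2.0038.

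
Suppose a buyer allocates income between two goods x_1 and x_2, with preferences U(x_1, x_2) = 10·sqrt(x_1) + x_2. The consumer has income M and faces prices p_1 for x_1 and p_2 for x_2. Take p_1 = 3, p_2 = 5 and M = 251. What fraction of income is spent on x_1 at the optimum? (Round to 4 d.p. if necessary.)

Plugging in: x_1* = (5·5/3)² = 69.4444, x_2* = 8.5333.
Expenditure on x_1: 3·69.4444 = 208.3333; share = 0.83.

share on x_1 = 0.83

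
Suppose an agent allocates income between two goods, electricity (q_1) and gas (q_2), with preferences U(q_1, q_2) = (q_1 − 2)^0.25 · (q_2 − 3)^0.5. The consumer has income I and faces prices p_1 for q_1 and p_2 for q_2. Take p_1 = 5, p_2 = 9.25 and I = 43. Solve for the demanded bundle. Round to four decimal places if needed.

q_1* = 2.35, q_2* = 3.3784

This is Cobb-Douglas in (q_1−2, q_2−3): tangency gives 0.25·p_2·(q_2−3) = 0.5·p_1·(q_1−2).
Substituting into the budget: q_1* = 2 + 1/3·(I − 2·p_1 − 3·p_2)/p_1, and q_2* = 3 + 2/3·(…)/p_2.
Discretionary income = 43 − 2·5 − 3·9.25 = 5.25; q_1* = 2 + 1/3·5.25/5 = 2.35; q_2* = 3 + 2/3·5.25/9.25 = 3.3784.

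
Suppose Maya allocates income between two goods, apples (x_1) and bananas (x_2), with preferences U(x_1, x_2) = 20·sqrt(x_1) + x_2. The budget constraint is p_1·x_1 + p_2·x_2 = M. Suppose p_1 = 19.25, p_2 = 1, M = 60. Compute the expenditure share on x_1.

Solve: √x_1 = 10·p_2/p_1, so x_1*(p_1,p_2) = (10·p_2/p_1)², and x_2* = (M − p_1·x_1*)/p_2.
Plugging in: x_1* = (10·1/19.25)² = 0.2699, x_2* = 54.8052.
Expenditure on x_1: 19.25·0.2699 = 5.1948; share = 0.0866.

share on x_1 = 0.0866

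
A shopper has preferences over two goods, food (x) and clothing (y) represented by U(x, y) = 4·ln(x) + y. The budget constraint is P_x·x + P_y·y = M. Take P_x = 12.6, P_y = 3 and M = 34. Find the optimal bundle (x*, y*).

x* = 0.9524, y* = 7.3333

Set MRS = P_x/P_y: (4/x)/1 = P_x/P_y.
So x*(P_x,P_y) = 4·P_y/P_x, independent of income; and y* = (M − 4·P_y)/P_y.
At the given prices: x* = 4·3/12.6 = 0.9524, and y* = 7.3333.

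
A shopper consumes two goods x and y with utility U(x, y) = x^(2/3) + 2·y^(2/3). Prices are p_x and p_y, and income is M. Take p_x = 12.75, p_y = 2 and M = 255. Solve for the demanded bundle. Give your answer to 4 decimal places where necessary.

From the CES first-order condition, (1/2)·(y/x)^(1/3) = p_x/p_y.
Solve for the ratio: y/x = [2·p_x/p_y]^(3).
With the ratio pinned down, the budget gives x* = M/(p_x + p_y·(y/x)) and y* = (y/x)·x*.
Numerically y/x = 2072.671875, so x* = 255/(12.75 + 2·2072.671875) = 0.0613 and y* = 2072.671875·0.0613 = 127.109.

x* = 0.0613, y* = 127.109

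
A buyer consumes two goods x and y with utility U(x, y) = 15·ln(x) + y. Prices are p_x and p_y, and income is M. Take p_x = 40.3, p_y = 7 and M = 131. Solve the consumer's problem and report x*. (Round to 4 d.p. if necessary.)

MU_x = 15/x, MU_y = 1. Tangency: 15/x = p_x/p_y.
So x*(p_x,p_y) = 15·p_y/p_x, independent of income; and y* = (M − 15·p_y)/p_y.
At the given prices: x* = 15·7/40.3 = 2.6055.

x* = 2.6055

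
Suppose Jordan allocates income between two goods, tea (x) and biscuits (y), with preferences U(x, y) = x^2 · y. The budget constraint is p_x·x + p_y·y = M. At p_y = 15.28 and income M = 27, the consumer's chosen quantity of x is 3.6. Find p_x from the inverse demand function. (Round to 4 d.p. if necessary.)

p_x = 5

The MRS is 2·y/x. Set MRS = p_x/p_y.
Rearranging, p_y·y = (1/2)·p_x·x. Substituting into the budget gives p_x·x·(1 + (1/2)) = M.
Demand: x*(p_x,p_y,M) = 2/3·M/p_x and y* = 1/3·M/p_y.
Set x* = 3.6 in the demand function and solve for p_x: p_x = 5.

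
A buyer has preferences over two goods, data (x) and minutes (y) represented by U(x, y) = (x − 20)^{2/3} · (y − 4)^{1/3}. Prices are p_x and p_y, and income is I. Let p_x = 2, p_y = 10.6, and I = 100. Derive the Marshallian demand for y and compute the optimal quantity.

MRS = 2·(y−4)/(x−20). Tangency with p_x/p_y gives y−4 = (1/2)·(p_x/p_y)·(x−20).
After buying the subsistence bundle (20, 4), a share 2/3 of the remaining income goes to x: x* = 20 + 2/3·(I − 20p_x − 4p_y)/p_x.
Discretionary income = 100 − 20·2 − 4·10.6 = 17.6; y* = 4 + 1/3·17.6/10.6 = 4.5535.

y* = 4.5535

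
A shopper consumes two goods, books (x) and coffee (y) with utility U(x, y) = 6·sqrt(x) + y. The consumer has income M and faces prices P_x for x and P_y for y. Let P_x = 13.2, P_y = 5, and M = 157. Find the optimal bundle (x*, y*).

x* = 1.2913, y* = 27.9909

MU_x = 3/√x, MU_y = 1. Tangency: 3/√x = P_x/P_y.
Solve: √x = 3·P_y/P_x, so x*(P_x,P_y) = (3·P_y/P_x)², and y* = (M − P_x·x*)/P_y.
Plugging in: x* = (3·5/13.2)² = 1.2913, y* = 27.9909.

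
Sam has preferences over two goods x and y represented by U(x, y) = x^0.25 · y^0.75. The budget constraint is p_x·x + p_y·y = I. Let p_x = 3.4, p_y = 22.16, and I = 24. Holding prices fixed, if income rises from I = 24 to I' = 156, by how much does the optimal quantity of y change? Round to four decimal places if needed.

Δy* = 4.4675

The MRS is (1/3)·y/x. Set MRS = p_x/p_y.
So 0.25·p_y·y = 0.75·p_x·x; combined with the budget, a share 0.25 of income goes to x.
Demand: x*(p_x,p_y,I) = 0.25·I/p_x and y* = 0.75·I/p_y.
At p_x=3.4, p_y=22.16, I=24: y* = 0.75·24/22.16 = 0.8123.
At I' = 156: y* = 5.2798. Change: 5.2798 − 0.8123 = 4.4675.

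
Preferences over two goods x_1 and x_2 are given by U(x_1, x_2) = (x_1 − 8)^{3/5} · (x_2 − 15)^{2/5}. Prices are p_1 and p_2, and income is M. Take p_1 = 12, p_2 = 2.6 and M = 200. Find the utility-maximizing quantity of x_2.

x_2* = 25

This is Cobb-Douglas in (x_1−8, x_2−15): tangency gives 0.6·p_2·(x_2−15) = 0.4·p_1·(x_1−8).
After buying the subsistence bundle (8, 15), a share 0.6 of the remaining income goes to x_1: x_1* = 8 + 0.6·(M − 8p_1 − 15p_2)/p_1.
Discretionary income = 200 − 8·12 − 15·2.6 = 65; x_2* = 15 + 0.4·65/2.6 = 25.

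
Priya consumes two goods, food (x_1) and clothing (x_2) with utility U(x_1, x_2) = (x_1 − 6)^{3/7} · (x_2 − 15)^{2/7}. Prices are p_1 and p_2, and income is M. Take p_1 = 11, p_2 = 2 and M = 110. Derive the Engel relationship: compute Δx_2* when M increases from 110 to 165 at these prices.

Let x_1' = x_1−6, x_2' = x_2−15. MRS = (3/2)·x_2'/x_1' = p_1/p_2.
Substituting into the budget: x_1* = 6 + 0.6·(M − 6·p_1 − 15·p_2)/p_1, and x_2* = 15 + 0.4·(…)/p_2.
Discretionary income = 110 − 6·11 − 15·2 = 14; x_2* = 15 + 0.4·14/2 = 17.8.
At M' = 165: x_2* = 28.8. Change: 28.8 − 17.8 = 11.

Δx_2* = 11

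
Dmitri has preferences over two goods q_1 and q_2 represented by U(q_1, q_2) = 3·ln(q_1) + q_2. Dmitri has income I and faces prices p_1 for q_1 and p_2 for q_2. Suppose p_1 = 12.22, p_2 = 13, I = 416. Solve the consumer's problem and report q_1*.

q_1* = 3.1915

Set MRS = p_1/p_2: (3/q_1)/1 = p_1/p_2.
So q_1*(p_1,p_2) = 3·p_2/p_1, independent of income; and q_2* = (I − 3·p_2)/p_2.
At the given prices: q_1* = 3·13/12.22 = 3.1915.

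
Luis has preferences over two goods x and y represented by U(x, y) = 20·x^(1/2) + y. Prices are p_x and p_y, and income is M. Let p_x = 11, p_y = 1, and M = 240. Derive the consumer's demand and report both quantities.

Set MRS = p_x/p_y: 10·x^(−1/2) = p_x/p_y.
Solve: √x = 10·p_y/p_x, so x*(p_x,p_y) = (10·p_y/p_x)², and y* = (M − p_x·x*)/p_y.
Plugging in: x* = (10·1/11)² = 0.8264, y* = 230.9091.

x* = 0.8264, y* = 230.9091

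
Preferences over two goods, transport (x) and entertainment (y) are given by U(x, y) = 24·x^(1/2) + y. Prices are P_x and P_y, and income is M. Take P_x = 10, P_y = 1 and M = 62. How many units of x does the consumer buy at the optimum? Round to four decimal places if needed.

MU_x = 12/√x, MU_y = 1. Tangency: 12/√x = P_x/P_y.
Thus x* = (12·P_y/P_x)² — independent of M — with the rest of income spent on y.
Plugging in: x* = (12·1/10)² = 1.44.

x* = 1.44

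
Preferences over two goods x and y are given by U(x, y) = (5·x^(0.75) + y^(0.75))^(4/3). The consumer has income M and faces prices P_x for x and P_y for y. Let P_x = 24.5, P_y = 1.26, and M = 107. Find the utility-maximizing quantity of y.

y* = 78.2668

MU_x ∝ 5·x^(-0.25), MU_y ∝ y^(-0.25), so MRS = 5·(y/x)^(0.25) = P_x/P_y.
Hence y/x = ((1/5)·P_x/P_y)^(1/(0.25)), i.e. raised to the 4 power.
With the ratio pinned down, the budget gives x* = M/(P_x + P_y·(y/x)) and y* = (y/x)·x*.
Numerically y/x = 228.718945, so x* = 107/(24.5 + 1.26·228.718945) = 0.3422 and y* = 228.718945·0.3422 = 78.2668.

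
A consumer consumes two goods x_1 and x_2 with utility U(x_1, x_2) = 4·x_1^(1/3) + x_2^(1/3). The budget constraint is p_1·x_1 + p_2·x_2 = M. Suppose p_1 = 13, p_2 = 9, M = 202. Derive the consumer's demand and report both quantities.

x_1* = 13.509, x_2* = 2.9315

MRS = MU_x_1/MU_x_2 = 4·(x_2/x_1)^(2/3). Set equal to p_1/p_2.
Hence x_2/x_1 = ((1/4)·p_1/p_2)^(1/(2/3)), i.e. raised to the 1.5 power.
With the ratio pinned down, the budget gives x_1* = M/(p_1 + p_2·(x_2/x_1)) and x_2* = (x_2/x_1)·x_1*.
Numerically x_2/x_1 = 0.217001, so x_1* = 202/(13 + 9·0.217001) = 13.509 and x_2* = 0.217001·13.509 = 2.9315.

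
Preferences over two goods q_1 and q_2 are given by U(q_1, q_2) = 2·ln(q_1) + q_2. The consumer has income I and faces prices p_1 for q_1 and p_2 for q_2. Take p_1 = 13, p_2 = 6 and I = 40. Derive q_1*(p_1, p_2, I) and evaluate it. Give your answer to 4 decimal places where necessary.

Set MRS = p_1/p_2: (2/q_1)/1 = p_1/p_2.
So q_1*(p_1,p_2) = 2·p_2/p_1, independent of income; and q_2* = (I − 2·p_2)/p_2.
At the given prices: q_1* = 2·6/13 = 0.9231.

q_1* = 0.9231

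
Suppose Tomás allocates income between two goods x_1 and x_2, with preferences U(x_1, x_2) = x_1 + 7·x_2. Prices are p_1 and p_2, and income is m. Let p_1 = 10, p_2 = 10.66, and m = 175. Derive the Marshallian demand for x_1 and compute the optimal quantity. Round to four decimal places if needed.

x_1* = 0

Linear utility — the consumer picks whichever good has higher MU/price: 1/10 = 0.1 vs 7/10.66 = 0.6567.
x_2 gives more utility per dollar, so spend all income on x_2: x_2* = m/p_2, x_1* = 0.
Numerically: x_1* = 0, x_2* = 16.4165.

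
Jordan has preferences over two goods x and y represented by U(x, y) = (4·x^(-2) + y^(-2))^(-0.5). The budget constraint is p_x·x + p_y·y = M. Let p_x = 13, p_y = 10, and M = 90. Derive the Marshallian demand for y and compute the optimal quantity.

Numerically y/x = 0.687534, so x* = 90/(13 + 10·0.687534) = 4.5282 and y* = 0.687534·4.5282 = 3.1133.

y* = 3.1133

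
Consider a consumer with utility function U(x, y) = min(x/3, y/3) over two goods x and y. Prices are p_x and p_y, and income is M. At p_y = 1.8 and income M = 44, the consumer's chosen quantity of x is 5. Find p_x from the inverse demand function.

p_x = 7

Leontief preferences: the optimum is at the kink where x/3 = y/3, i.e. y = x.
Budget: p_x·x + p_y·x = M, so (3·p_x + 3·p_y)·x = 3·M.
Demand: x*(p_x,p_y,M) = 3·M/(3·p_x + 3·p_y), y* = 3·M/(3·p_x + 3·p_y).
Set x* = 5 in the demand function and solve for p_x: p_x = 7.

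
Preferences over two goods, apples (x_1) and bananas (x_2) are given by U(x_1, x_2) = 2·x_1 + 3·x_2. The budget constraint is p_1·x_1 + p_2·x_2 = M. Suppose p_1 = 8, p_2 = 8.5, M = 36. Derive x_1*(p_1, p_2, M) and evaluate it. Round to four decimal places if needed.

x_1* = 0

Perfect substitutes: compare marginal utility per dollar. 2/p_1 vs 3/p_2 → 0.25 vs 0.3529.
x_2 gives more utility per dollar, so spend all income on x_2: x_2* = M/p_2, x_1* = 0.
Numerically: x_1* = 0, x_2* = 4.2353.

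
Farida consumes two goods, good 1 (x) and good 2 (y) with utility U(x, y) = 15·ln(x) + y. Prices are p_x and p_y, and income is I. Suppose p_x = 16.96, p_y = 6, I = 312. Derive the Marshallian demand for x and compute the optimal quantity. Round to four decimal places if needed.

MU_x = 15/x, MU_y = 1. Tangency: 15/x = p_x/p_y.
So x*(p_x,p_y) = 15·p_y/p_x, independent of income; and y* = (I − 15·p_y)/p_y.
At the given prices: x* = 15·6/16.96 = 5.3066.

x* = 5.3066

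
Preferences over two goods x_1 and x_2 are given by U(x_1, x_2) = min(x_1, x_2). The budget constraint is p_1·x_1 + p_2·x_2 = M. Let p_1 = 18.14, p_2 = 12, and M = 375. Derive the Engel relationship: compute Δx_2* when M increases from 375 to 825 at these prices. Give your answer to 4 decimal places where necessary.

Leontief preferences: the optimum is at the kink where x_1/1 = x_2/1, i.e. x_2 = x_1.
Budget: p_1·x_1 + p_2·x_1 = M, so (p_1 + p_2)·x_1 = M.
Demand: x_1*(p_1,p_2,M) = M/(p_1 + p_2), x_2* = M/(p_1 + p_2).
Here 18.14 + 12 = 30.14, giving x_2* = 12.4419.
At M' = 825: x_2* = 27.3723. Change: 27.3723 − 12.4419 = 14.9303.

Δx_2* = 14.9303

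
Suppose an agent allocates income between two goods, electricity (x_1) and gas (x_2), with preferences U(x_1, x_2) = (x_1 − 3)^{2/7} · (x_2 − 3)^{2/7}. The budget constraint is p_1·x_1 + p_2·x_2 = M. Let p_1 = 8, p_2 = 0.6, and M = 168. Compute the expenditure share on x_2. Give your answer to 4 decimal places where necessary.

share on x_2 = 0.4339

After buying the subsistence bundle (3, 3), a share 0.5 of the remaining income goes to x_1: x_1* = 3 + 0.5·(M − 3p_1 − 3p_2)/p_1.
Discretionary income = 168 − 3·8 − 3·0.6 = 142.2; x_1* = 3 + 0.5·142.2/8 = 11.8875; x_2* = 3 + 0.5·142.2/0.6 = 121.5.
Expenditure on x_2: 0.6·121.5 = 72.9; share = 0.4339.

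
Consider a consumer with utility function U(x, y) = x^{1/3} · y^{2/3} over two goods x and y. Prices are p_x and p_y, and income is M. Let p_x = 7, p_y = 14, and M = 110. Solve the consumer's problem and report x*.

The MRS is (1/2)·y/x. Set MRS = p_x/p_y.
Rearranging, p_y·y = 2·p_x·x. Substituting into the budget gives p_x·x·(1 + 2) = M.
Demand: x*(p_x,p_y,M) = 1/3·M/p_x and y* = 2/3·M/p_y.
At p_x=7, p_y=14, M=110: x* = 1/3·110/7 = 5.2381.

x* = 5.2381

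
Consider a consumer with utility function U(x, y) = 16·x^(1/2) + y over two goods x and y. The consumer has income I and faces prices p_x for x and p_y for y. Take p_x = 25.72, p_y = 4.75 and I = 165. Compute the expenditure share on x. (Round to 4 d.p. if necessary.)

share on x = 0.3403

Utility is quasi-linear in y; the FOC for x is 8/√x = p_x/p_y.
Thus x* = (8·p_y/p_x)² — independent of I — with the rest of income spent on y.
Plugging in: x* = (8·4.75/25.72)² = 2.1829, y* = 22.9172.
Expenditure on x: 25.72·2.1829 = 56.1431; share = 0.3403.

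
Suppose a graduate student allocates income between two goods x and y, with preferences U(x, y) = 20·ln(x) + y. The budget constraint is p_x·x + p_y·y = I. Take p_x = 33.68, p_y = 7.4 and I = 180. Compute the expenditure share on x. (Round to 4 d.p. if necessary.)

share on x = 0.8222

Set MRS = p_x/p_y: (20/x)/1 = p_x/p_y.
So x*(p_x,p_y) = 20·p_y/p_x, independent of income; and y* = (I − 20·p_y)/p_y.
At the given prices: x* = 20·7.4/33.68 = 4.3943, and y* = 4.3243.
Expenditure on x: 33.68·4.3943 = 148; share = 0.8222.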